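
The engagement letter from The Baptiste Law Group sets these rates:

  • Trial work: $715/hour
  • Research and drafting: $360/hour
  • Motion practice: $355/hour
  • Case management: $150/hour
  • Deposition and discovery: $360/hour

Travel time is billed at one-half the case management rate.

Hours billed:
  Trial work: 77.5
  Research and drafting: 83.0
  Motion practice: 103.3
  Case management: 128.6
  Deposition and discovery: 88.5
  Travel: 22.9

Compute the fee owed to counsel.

$174,831.50

Trial work: 77.5 × $715 = $55,412.50
Research and drafting: 83.0 × $360 = $29,880.00
Motion practice: 103.3 × $355 = $36,671.50
Case management: 128.6 × $150 = $19,290.00
Deposition and discovery: 88.5 × $360 = $31,860.00
Subtotal: $55,412.50 + $29,880.00 + $36,671.50 + $19,290.00 + $31,860.00 = $173,114.00
Travel: 22.9 × ($150 ÷ 2) = 22.9 × $75.00 = $1,717.50
Total: $173,114.00 + $1,717.50 = $174,831.50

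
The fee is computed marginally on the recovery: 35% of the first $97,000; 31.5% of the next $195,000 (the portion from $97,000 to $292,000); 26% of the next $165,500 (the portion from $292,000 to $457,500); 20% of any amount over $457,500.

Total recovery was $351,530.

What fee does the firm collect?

$110,852.80

First $97,000 at 35% = $33,950.00
Next $195,000 at 31.5% = $61,425.00
Remaining $59,530 at 26% = $15,477.80
Fee: $33,950.00 + $61,425.00 + $15,477.80 = $110,852.80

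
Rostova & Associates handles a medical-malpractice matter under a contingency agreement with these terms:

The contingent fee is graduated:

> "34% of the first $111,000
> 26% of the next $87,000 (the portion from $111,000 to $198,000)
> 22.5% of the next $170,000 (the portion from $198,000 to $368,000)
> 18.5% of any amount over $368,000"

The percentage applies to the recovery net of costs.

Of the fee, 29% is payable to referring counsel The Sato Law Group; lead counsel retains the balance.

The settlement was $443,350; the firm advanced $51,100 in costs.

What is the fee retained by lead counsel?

$73,198.34

Fee base (net of costs): $443,350 − $51,100 = $392,250
First $111,000 at 34% = $37,740.00
Next $87,000 at 26% = $22,620.00
Next $170,000 at 22.5% = $38,250.00
Remaining $24,250 at 18.5% = $4,486.25
Fee: $37,740.00 + $22,620.00 + $38,250.00 + $4,486.25 = $103,096.25
Referral share: 29% of $103,096.25 = $29,897.91; lead counsel retains $103,096.25 − $29,897.91 = $73,198.34.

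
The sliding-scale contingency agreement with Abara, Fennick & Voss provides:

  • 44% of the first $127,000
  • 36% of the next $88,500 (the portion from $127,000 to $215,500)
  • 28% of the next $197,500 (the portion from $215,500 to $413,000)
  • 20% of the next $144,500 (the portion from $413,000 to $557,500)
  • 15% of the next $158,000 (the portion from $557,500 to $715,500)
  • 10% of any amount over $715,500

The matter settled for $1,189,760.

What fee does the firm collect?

First $127,000 at 44% = $55,880.00
Next $88,500 at 36% = $31,860.00
Next $197,500 at 28% = $55,300.00
Next $144,500 at 20% = $28,900.00
Next $158,000 at 15% = $23,700.00
Remaining $474,260 at 10% = $47,426.00
Fee: $55,880.00 + $31,860.00 + $55,300.00 + $28,900.00 + $23,700.00 + $47,426.00 = $243,066.00

$243,066.00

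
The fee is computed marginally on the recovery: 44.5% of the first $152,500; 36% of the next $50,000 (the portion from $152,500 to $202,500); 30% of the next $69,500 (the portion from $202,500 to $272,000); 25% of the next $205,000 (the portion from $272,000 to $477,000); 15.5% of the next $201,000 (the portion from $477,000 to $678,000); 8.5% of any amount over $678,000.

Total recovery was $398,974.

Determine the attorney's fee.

$138,456.00

First $152,500 at 44.5% = $67,862.50
Next $50,000 at 36% = $18,000.00
Next $69,500 at 30% = $20,850.00
Remaining $126,974 at 25% = $31,743.50
Fee: $67,862.50 + $18,000.00 + $20,850.00 + $31,743.50 = $138,456.00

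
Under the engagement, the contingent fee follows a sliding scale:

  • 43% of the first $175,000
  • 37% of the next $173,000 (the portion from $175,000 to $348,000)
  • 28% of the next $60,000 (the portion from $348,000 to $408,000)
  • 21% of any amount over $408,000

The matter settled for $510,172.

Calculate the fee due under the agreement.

$177,516.12

First $175,000 at 43% = $75,250.00
Next $173,000 at 37% = $64,010.00
Next $60,000 at 28% = $16,800.00
Remaining $102,172 at 21% = $21,456.12
Fee: $75,250.00 + $64,010.00 + $16,800.00 + $21,456.12 = $177,516.12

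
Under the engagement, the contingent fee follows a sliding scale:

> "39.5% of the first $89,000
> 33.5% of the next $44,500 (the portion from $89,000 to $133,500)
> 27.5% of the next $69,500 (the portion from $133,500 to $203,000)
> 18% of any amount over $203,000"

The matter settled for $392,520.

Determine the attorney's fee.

First $89,000 at 39.5% = $35,155.00
Next $44,500 at 33.5% = $14,907.50
Next $69,500 at 27.5% = $19,112.50
Remaining $189,520 at 18% = $34,113.60
Fee: $35,155.00 + $14,907.50 + $19,112.50 + $34,113.60 = $103,288.60

$103,288.60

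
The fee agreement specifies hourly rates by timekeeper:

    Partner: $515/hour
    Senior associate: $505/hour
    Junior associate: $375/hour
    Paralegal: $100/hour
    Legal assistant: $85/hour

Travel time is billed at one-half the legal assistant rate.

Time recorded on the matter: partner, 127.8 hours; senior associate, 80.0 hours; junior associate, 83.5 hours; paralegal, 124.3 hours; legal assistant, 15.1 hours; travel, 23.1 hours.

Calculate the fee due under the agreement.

$152,224.75

Partner: 127.8 × $515 = $65,817.00
Senior associate: 80.0 × $505 = $40,400.00
Junior associate: 83.5 × $375 = $31,312.50
Paralegal: 124.3 × $100 = $12,430.00
Legal assistant: 15.1 × $85 = $1,283.50
Subtotal: $65,817.00 + $40,400.00 + $31,312.50 + $12,430.00 + $1,283.50 = $151,243.00
Travel: 23.1 × ($85 ÷ 2) = 23.1 × $42.50 = $981.75
Total: $151,243.00 + $981.75 = $152,224.75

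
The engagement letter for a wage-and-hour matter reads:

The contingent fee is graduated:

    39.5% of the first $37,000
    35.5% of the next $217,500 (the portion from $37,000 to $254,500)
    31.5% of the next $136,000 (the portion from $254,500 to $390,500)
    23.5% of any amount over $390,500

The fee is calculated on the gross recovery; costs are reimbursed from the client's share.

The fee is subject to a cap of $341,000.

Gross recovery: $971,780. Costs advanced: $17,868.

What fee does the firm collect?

Fee base is the gross recovery, $971,780; costs are reimbursed separately.
First $37,000 at 39.5% = $14,615.00
Next $217,500 at 35.5% = $77,212.50
Next $136,000 at 31.5% = $42,840.00
Remaining $581,280 at 23.5% = $136,600.80
Fee: $14,615.00 + $77,212.50 + $42,840.00 + $136,600.80 = $271,268.30
$271,268.30 is under the $341,000 cap.

$271,268.30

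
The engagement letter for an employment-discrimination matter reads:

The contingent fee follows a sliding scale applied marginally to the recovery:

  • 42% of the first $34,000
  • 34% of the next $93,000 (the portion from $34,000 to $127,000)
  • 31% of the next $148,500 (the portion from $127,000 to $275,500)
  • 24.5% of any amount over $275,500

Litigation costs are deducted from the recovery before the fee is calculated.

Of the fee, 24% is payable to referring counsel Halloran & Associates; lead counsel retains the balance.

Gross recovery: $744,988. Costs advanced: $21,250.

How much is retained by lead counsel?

Fee base (net of costs): $744,988 − $21,250 = $723,738
First $34,000 at 42% = $14,280.00
Next $93,000 at 34% = $31,620.00
Next $148,500 at 31% = $46,035.00
Remaining $448,238 at 24.5% = $109,818.31
Fee: $14,280.00 + $31,620.00 + $46,035.00 + $109,818.31 = $201,753.31
Referral share: 24% of $201,753.31 = $48,420.79; lead counsel retains $201,753.31 − $48,420.79 = $153,332.52.

$153,332.52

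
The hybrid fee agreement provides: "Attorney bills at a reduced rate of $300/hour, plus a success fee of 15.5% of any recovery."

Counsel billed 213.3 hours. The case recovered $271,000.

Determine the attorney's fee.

Hourly: 213.3 × $300 = $63,990.00
Success fee: 15.5% of $271,000 = $42,005.00
Total: $63,990.00 + $42,005.00 = $105,995.00

$105,995.00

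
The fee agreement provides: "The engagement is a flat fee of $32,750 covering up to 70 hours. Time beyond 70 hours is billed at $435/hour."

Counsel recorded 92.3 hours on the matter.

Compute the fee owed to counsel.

Flat fee: $32,750.00
Excess hours: 92.3 − 70 = 22.3
Overrun: 22.3 × $435 = $9,700.50
Total: $32,750.00 + $9,700.50 = $42,450.50

$42,450.50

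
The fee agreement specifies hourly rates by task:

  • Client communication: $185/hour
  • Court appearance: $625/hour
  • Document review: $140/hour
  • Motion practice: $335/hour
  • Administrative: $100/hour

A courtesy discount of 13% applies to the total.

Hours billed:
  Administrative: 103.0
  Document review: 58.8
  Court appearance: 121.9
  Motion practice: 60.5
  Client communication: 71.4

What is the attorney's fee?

Client communication: 71.4 × $185 = $13,209.00
Court appearance: 121.9 × $625 = $76,187.50
Document review: 58.8 × $140 = $8,232.00
Motion practice: 60.5 × $335 = $20,267.50
Administrative: 103.0 × $100 = $10,300.00
Subtotal: $128,196.00
Less 13% discount: −$16,665.48
Total: $128,196.00 − $16,665.48 = $111,530.52

$111,530.52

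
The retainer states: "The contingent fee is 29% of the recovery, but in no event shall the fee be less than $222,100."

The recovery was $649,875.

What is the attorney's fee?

29% of $649,875 = $188,463.75
That is below the $222,100 minimum, so the minimum applies.

$222,100.00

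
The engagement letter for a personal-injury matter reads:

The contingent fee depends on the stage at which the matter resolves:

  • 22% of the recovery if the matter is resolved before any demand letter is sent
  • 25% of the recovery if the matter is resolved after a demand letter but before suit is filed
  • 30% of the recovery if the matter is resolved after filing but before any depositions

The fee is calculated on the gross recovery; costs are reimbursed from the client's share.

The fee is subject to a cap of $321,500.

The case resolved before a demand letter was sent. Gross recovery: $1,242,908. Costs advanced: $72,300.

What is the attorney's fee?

Fee base is the gross recovery, $1,242,908; costs are reimbursed separately.
The matter resolved before a demand letter was sent, so the 22% rate applies.
$1,242,908 × 22% = $273,439.76
$273,439.76 is under the $321,500 cap.

$273,439.76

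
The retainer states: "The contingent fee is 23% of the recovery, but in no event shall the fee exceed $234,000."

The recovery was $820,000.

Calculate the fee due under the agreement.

$188,600.00

23% of $820,000 = $188,600.00
That is under the $234,000 cap.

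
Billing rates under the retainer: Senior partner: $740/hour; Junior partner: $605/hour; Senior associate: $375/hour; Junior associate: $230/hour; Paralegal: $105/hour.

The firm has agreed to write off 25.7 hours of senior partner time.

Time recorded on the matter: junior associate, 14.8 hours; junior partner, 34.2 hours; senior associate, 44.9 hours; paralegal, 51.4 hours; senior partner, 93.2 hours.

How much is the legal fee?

$96,279.50

Senior partner: 93.2 × $740 = $68,968.00
Junior partner: 34.2 × $605 = $20,691.00
Senior associate: 44.9 × $375 = $16,837.50
Junior associate: 14.8 × $230 = $3,404.00
Paralegal: 51.4 × $105 = $5,397.00
Subtotal: $115,297.50
Write-off: 25.7 × $740 = $19,018.00
Total: $115,297.50 − $19,018.00 = $96,279.50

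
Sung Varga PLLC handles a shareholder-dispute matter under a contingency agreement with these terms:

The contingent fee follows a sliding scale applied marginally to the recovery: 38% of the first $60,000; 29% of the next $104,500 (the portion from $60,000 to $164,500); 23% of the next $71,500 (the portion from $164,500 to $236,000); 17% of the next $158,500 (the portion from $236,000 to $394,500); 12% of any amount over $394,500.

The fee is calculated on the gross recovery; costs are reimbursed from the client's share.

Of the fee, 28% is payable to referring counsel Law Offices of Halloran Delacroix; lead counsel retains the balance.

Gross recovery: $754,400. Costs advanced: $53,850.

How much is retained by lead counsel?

$100,571.76

Fee base is the gross recovery, $754,400; costs are reimbursed separately.
First $60,000 at 38% = $22,800.00
Next $104,500 at 29% = $30,305.00
Next $71,500 at 23% = $16,445.00
Next $158,500 at 17% = $26,945.00
Remaining $359,900 at 12% = $43,188.00
Fee: $22,800.00 + $30,305.00 + $16,445.00 + $26,945.00 + $43,188.00 = $139,683.00
Referral share: 28% of $139,683.00 = $39,111.24; lead counsel retains $139,683.00 − $39,111.24 = $100,571.76.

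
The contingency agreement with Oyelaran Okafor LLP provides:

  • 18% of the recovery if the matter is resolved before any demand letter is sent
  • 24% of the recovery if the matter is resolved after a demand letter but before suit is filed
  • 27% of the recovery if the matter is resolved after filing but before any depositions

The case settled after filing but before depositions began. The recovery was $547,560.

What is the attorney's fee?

The matter settled after filing but before depositions began, so the 27% rate applies.
$547,560 × 27% = $147,841.20

$147,841.20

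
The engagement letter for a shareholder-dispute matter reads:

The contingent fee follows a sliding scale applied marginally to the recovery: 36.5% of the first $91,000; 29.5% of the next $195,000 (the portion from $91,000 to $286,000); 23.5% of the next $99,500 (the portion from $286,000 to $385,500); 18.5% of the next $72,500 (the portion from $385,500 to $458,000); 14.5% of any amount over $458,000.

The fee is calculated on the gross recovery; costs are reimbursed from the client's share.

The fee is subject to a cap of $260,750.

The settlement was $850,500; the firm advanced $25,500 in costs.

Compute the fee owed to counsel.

Fee base is the gross recovery, $850,500; costs are reimbursed separately.
First $91,000 at 36.5% = $33,215.00
Next $195,000 at 29.5% = $57,525.00
Next $99,500 at 23.5% = $23,382.50
Next $72,500 at 18.5% = $13,412.50
Remaining $392,500 at 14.5% = $56,912.50
Fee: $33,215.00 + $57,525.00 + $23,382.50 + $13,412.50 + $56,912.50 = $184,447.50
$184,447.50 is under the $260,750 cap.

$184,447.50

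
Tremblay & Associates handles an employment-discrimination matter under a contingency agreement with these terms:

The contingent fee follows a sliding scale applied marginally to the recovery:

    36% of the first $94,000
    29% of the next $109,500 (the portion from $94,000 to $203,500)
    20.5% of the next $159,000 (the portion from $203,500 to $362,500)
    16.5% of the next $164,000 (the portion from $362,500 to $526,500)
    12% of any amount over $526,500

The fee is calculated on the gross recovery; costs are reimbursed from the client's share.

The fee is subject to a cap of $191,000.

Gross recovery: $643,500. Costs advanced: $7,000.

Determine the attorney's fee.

$139,290.00

Fee base is the gross recovery, $643,500; costs are reimbursed separately.
First $94,000 at 36% = $33,840.00
Next $109,500 at 29% = $31,755.00
Next $159,000 at 20.5% = $32,595.00
Next $164,000 at 16.5% = $27,060.00
Remaining $117,000 at 12% = $14,040.00
Fee: $33,840.00 + $31,755.00 + $32,595.00 + $27,060.00 + $14,040.00 = $139,290.00
$139,290.00 is under the $191,000 cap.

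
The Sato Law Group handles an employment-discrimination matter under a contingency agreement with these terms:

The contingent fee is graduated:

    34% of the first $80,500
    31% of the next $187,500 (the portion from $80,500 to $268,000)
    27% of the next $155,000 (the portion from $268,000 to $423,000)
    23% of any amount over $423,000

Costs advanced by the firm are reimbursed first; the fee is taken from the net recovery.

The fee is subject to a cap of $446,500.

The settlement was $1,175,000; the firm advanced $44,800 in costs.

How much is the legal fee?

Fee base (net of costs): $1,175,000 − $44,800 = $1,130,200
First $80,500 at 34% = $27,370.00
Next $187,500 at 31% = $58,125.00
Next $155,000 at 27% = $41,850.00
Remaining $707,200 at 23% = $162,656.00
Fee: $27,370.00 + $58,125.00 + $41,850.00 + $162,656.00 = $290,001.00
$290,001.00 is under the $446,500 cap.

$290,001.00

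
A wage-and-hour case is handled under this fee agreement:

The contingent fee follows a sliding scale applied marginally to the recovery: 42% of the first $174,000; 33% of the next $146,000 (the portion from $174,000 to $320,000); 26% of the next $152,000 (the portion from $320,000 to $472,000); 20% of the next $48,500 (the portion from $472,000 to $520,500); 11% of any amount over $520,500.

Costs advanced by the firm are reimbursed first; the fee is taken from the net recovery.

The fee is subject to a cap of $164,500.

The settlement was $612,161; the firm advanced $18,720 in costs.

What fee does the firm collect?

Fee base (net of costs): $612,161 − $18,720 = $593,441
First $174,000 at 42% = $73,080.00
Next $146,000 at 33% = $48,180.00
Next $152,000 at 26% = $39,520.00
Next $48,500 at 20% = $9,700.00
Remaining $72,941 at 11% = $8,023.51
Fee: $73,080.00 + $48,180.00 + $39,520.00 + $9,700.00 + $8,023.51 = $178,503.51
$178,503.51 exceeds the $164,500 cap, so the fee is capped at $164,500.00.

$164,500.00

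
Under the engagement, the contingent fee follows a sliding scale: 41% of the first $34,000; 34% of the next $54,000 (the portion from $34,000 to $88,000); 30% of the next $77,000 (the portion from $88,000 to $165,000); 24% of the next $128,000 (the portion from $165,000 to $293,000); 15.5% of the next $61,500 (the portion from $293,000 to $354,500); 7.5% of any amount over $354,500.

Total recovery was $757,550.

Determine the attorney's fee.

$125,881.25

First $34,000 at 41% = $13,940.00
Next $54,000 at 34% = $18,360.00
Next $77,000 at 30% = $23,100.00
Next $128,000 at 24% = $30,720.00
Next $61,500 at 15.5% = $9,532.50
Remaining $403,050 at 7.5% = $30,228.75
Fee: $13,940.00 + $18,360.00 + $23,100.00 + $30,720.00 + $9,532.50 + $30,228.75 = $125,881.25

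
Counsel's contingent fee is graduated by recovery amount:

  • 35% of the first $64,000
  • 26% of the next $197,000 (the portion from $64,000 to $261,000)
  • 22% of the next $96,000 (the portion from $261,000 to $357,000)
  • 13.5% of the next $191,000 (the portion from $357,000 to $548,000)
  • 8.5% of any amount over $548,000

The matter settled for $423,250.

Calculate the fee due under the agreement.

First $64,000 at 35% = $22,400.00
Next $197,000 at 26% = $51,220.00
Next $96,000 at 22% = $21,120.00
Remaining $66,250 at 13.5% = $8,943.75
Fee: $22,400.00 + $51,220.00 + $21,120.00 + $8,943.75 = $103,683.75

$103,683.75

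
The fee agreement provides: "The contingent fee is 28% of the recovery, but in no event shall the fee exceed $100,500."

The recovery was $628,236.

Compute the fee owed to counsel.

$100,500.00

28% of $628,236 = $175,906.08
That exceeds the $100,500 cap, so the fee is capped at $100,500.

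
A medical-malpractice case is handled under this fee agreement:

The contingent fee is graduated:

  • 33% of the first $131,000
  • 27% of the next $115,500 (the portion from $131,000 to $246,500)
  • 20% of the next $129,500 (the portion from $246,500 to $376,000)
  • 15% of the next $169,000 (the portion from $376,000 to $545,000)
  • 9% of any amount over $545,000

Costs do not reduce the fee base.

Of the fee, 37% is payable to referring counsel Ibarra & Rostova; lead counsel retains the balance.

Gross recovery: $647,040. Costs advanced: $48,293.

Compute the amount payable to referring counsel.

$49,893.98

Fee base is the gross recovery, $647,040; costs are reimbursed separately.
First $131,000 at 33% = $43,230.00
Next $115,500 at 27% = $31,185.00
Next $129,500 at 20% = $25,900.00
Next $169,000 at 15% = $25,350.00
Remaining $102,040 at 9% = $9,183.60
Fee: $43,230.00 + $31,185.00 + $25,900.00 + $25,350.00 + $9,183.60 = $134,848.60
Referral share: 37% of $134,848.60 = $49,893.98; lead counsel retains $134,848.60 − $49,893.98 = $84,954.62.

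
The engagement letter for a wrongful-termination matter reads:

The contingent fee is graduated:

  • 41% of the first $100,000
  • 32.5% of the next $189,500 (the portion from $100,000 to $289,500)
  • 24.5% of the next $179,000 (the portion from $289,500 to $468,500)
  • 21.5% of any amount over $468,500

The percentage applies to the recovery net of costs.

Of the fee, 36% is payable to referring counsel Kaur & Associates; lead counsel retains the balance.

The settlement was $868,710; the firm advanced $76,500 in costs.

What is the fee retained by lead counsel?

$138,265.70

Fee base (net of costs): $868,710 − $76,500 = $792,210
First $100,000 at 41% = $41,000.00
Next $189,500 at 32.5% = $61,587.50
Next $179,000 at 24.5% = $43,855.00
Remaining $323,710 at 21.5% = $69,597.65
Fee: $41,000.00 + $61,587.50 + $43,855.00 + $69,597.65 = $216,040.15
Referral share: 36% of $216,040.15 = $77,774.45; lead counsel retains $216,040.15 − $77,774.45 = $138,265.70.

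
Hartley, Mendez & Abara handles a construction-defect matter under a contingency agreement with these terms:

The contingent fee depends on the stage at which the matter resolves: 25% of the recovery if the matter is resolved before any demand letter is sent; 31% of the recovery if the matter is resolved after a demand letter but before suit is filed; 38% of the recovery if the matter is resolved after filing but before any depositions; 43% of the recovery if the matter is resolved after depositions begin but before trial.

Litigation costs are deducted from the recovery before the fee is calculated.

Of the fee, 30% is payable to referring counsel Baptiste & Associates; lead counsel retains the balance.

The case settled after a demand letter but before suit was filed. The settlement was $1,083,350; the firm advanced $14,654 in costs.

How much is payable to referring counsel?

Fee base (net of costs): $1,083,350 − $14,654 = $1,068,696
The matter settled after a demand letter but before suit was filed, so the 31% rate applies.
$1,068,696 × 31% = $331,295.76
Referral share: 30% of $331,295.76 = $99,388.73; lead counsel retains $331,295.76 − $99,388.73 = $231,907.03.

$99,388.73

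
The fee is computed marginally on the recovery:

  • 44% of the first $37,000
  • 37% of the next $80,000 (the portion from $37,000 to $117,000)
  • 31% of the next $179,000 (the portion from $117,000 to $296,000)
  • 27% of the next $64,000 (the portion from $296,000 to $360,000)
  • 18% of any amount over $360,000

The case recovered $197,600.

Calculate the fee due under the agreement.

$70,866.00

First $37,000 at 44% = $16,280.00
Next $80,000 at 37% = $29,600.00
Remaining $80,600 at 31% = $24,986.00
Fee: $16,280.00 + $29,600.00 + $24,986.00 = $70,866.00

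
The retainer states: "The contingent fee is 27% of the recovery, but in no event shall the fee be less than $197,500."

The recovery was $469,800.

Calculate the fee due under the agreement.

$197,500.00

27% of $469,800 = $126,846.00
That is below the $197,500 minimum, so the minimum applies.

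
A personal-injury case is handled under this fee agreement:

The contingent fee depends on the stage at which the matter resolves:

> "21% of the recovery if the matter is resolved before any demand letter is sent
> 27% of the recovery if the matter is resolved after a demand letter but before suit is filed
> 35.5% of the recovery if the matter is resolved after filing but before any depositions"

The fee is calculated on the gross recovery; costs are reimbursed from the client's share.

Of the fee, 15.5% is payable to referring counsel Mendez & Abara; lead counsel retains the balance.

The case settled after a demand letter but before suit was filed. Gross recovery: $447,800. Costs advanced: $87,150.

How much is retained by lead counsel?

Fee base is the gross recovery, $447,800; costs are reimbursed separately.
The matter settled after a demand letter but before suit was filed, so the 27% rate applies.
$447,800 × 27% = $120,906.00
Referral share: 15.5% of $120,906.00 = $18,740.43; lead counsel retains $120,906.00 − $18,740.43 = $102,165.57.

$102,165.57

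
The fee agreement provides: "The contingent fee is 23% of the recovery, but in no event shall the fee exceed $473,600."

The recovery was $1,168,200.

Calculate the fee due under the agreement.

$268,686.00

23% of $1,168,200 = $268,686.00
That is under the $473,600 cap.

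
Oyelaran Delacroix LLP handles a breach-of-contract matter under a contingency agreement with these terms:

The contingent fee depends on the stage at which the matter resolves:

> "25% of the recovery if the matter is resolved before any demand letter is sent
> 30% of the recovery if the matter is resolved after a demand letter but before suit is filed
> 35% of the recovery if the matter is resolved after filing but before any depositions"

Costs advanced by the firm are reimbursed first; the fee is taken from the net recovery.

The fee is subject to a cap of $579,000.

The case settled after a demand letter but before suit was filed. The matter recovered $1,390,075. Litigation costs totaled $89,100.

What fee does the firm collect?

Fee base (net of costs): $1,390,075 − $89,100 = $1,300,975
The matter settled after a demand letter but before suit was filed, so the 30% rate applies.
$1,300,975 × 30% = $390,292.50
$390,292.50 is under the $579,000 cap.

$390,292.50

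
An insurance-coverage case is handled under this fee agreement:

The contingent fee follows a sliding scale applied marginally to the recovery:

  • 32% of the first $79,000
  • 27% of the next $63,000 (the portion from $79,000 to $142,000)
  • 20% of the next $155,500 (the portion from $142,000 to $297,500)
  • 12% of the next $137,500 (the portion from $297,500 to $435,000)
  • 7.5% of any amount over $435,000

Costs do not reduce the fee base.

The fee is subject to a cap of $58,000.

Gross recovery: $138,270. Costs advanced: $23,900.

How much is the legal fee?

Fee base is the gross recovery, $138,270; costs are reimbursed separately.
First $79,000 at 32% = $25,280.00
Remaining $59,270 at 27% = $16,002.90
Fee: $25,280.00 + $16,002.90 = $41,282.90
$41,282.90 is under the $58,000 cap.

$41,282.90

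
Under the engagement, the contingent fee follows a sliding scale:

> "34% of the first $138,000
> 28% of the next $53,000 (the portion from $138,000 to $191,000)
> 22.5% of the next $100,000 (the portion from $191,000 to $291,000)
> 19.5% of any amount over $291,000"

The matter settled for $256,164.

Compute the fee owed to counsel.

First $138,000 at 34% = $46,920.00
Next $53,000 at 28% = $14,840.00
Remaining $65,164 at 22.5% = $14,661.90
Fee: $46,920.00 + $14,840.00 + $14,661.90 = $76,421.90

$76,421.90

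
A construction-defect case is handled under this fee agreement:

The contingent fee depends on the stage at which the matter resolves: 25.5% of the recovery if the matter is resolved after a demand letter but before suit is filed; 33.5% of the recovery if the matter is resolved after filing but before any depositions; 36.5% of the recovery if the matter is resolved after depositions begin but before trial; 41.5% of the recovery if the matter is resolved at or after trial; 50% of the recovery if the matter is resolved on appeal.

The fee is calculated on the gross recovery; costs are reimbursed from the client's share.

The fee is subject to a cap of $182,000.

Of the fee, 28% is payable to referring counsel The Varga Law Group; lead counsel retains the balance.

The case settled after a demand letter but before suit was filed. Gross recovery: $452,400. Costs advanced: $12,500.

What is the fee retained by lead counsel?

$83,060.64

Fee base is the gross recovery, $452,400; costs are reimbursed separately.
The matter settled after a demand letter but before suit was filed, so the 25.5% rate applies.
$452,400 × 25.5% = $115,362.00
$115,362.00 is under the $182,000 cap.
Referral share: 28% of $115,362.00 = $32,301.36; lead counsel retains $115,362.00 − $32,301.36 = $83,060.64.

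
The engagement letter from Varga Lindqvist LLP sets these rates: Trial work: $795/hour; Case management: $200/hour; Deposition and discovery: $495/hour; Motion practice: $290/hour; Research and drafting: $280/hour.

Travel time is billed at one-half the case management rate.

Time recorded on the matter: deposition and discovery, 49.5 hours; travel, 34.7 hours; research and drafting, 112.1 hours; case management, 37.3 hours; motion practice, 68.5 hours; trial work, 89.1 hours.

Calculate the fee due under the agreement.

$157,520.00

Trial work: 89.1 × $795 = $70,834.50
Case management: 37.3 × $200 = $7,460.00
Deposition and discovery: 49.5 × $495 = $24,502.50
Motion practice: 68.5 × $290 = $19,865.00
Research and drafting: 112.1 × $280 = $31,388.00
Subtotal: $70,834.50 + $7,460.00 + $24,502.50 + $19,865.00 + $31,388.00 = $154,050.00
Travel: 34.7 × ($200 ÷ 2) = 34.7 × $100.00 = $3,470.00
Total: $154,050.00 + $3,470.00 = $157,520.00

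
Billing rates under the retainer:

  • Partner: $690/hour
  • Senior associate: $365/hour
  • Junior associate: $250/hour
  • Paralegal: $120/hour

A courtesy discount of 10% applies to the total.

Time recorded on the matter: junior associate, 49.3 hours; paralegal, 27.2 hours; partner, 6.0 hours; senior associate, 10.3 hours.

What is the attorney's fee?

$21,139.65

Partner: 6.0 × $690 = $4,140.00
Senior associate: 10.3 × $365 = $3,759.50
Junior associate: 49.3 × $250 = $12,325.00
Paralegal: 27.2 × $120 = $3,264.00
Subtotal: $23,488.50
Less 10% discount: −$2,348.85
Total: $23,488.50 − $2,348.85 = $21,139.65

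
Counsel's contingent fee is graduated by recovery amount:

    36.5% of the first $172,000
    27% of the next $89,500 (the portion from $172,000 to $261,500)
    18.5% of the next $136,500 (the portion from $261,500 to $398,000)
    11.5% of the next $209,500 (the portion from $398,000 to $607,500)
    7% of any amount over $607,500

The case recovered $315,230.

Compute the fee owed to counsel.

First $172,000 at 36.5% = $62,780.00
Next $89,500 at 27% = $24,165.00
Remaining $53,730 at 18.5% = $9,940.05
Fee: $62,780.00 + $24,165.00 + $9,940.05 = $96,885.05

$96,885.05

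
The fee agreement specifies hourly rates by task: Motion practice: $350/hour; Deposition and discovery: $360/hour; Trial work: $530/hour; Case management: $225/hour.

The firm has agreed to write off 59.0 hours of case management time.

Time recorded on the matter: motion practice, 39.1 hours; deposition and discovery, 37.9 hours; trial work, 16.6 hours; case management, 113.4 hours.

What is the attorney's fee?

Motion practice: 39.1 × $350 = $13,685.00
Deposition and discovery: 37.9 × $360 = $13,644.00
Trial work: 16.6 × $530 = $8,798.00
Case management: 113.4 × $225 = $25,515.00
Subtotal: $61,642.00
Write-off: 59.0 × $225 = $13,275.00
Total: $61,642.00 − $13,275.00 = $48,367.00

$48,367.00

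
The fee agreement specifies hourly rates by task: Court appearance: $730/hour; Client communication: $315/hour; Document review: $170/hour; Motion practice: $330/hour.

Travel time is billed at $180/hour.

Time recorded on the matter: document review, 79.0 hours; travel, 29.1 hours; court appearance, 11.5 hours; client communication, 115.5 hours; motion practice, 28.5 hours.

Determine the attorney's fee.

$72,850.50

Court appearance: 11.5 × $730 = $8,395.00
Client communication: 115.5 × $315 = $36,382.50
Document review: 79.0 × $170 = $13,430.00
Motion practice: 28.5 × $330 = $9,405.00
Subtotal: $8,395.00 + $36,382.50 + $13,430.00 + $9,405.00 = $67,612.50
Travel: 29.1 × $180 = $5,238.00
Total: $67,612.50 + $5,238.00 = $72,850.50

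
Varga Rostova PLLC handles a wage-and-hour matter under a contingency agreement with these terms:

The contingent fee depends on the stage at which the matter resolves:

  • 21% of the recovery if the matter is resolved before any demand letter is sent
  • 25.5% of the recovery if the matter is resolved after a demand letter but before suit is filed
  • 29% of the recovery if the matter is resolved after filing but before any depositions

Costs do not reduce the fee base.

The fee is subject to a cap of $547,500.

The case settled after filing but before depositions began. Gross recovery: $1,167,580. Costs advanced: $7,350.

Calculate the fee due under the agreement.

$338,598.20

Fee base is the gross recovery, $1,167,580; costs are reimbursed separately.
The matter settled after filing but before depositions began, so the 29% rate applies.
$1,167,580 × 29% = $338,598.20
$338,598.20 is under the $547,500 cap.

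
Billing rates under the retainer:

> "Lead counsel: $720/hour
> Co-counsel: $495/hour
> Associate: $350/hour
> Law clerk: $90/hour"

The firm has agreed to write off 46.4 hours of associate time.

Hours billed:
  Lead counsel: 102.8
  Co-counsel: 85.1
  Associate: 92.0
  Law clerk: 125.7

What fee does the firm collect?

$143,413.50

Lead counsel: 102.8 × $720 = $74,016.00
Co-counsel: 85.1 × $495 = $42,124.50
Associate: 92.0 × $350 = $32,200.00
Law clerk: 125.7 × $90 = $11,313.00
Subtotal: $159,653.50
Write-off: 46.4 × $350 = $16,240.00
Total: $159,653.50 − $16,240.00 = $143,413.50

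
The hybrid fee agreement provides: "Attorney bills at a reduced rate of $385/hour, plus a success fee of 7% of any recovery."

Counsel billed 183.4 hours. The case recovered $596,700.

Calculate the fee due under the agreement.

$112,378.00

Hourly: 183.4 × $385 = $70,609.00
Success fee: 7% of $596,700 = $41,769.00
Total: $70,609.00 + $41,769.00 = $112,378.00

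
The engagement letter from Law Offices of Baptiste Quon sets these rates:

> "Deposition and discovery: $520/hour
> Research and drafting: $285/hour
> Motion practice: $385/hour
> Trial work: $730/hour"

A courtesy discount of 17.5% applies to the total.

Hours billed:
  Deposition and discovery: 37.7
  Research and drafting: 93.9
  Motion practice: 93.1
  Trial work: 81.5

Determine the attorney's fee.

$116,905.80

Deposition and discovery: 37.7 × $520 = $19,604.00
Research and drafting: 93.9 × $285 = $26,761.50
Motion practice: 93.1 × $385 = $35,843.50
Trial work: 81.5 × $730 = $59,495.00
Subtotal: $141,704.00
Less 17.5% discount: −$24,798.20
Total: $141,704.00 − $24,798.20 = $116,905.80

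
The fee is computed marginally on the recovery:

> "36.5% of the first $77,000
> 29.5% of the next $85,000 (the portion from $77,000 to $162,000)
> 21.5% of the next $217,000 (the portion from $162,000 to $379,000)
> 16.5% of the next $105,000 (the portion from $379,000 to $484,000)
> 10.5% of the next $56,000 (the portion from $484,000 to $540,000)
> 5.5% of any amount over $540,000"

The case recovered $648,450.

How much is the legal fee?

$129,004.75

First $77,000 at 36.5% = $28,105.00
Next $85,000 at 29.5% = $25,075.00
Next $217,000 at 21.5% = $46,655.00
Next $105,000 at 16.5% = $17,325.00
Next $56,000 at 10.5% = $5,880.00
Remaining $108,450 at 5.5% = $5,964.75
Fee: $28,105.00 + $25,075.00 + $46,655.00 + $17,325.00 + $5,880.00 + $5,964.75 = $129,004.75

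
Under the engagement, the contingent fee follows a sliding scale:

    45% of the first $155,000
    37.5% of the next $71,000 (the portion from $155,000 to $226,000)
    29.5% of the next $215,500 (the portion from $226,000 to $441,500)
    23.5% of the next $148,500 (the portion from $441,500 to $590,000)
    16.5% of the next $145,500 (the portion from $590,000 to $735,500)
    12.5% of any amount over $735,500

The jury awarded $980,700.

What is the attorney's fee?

$249,502.50

First $155,000 at 45% = $69,750.00
Next $71,000 at 37.5% = $26,625.00
Next $215,500 at 29.5% = $63,572.50
Next $148,500 at 23.5% = $34,897.50
Next $145,500 at 16.5% = $24,007.50
Remaining $245,200 at 12.5% = $30,650.00
Fee: $69,750.00 + $26,625.00 + $63,572.50 + $34,897.50 + $24,007.50 + $30,650.00 = $249,502.50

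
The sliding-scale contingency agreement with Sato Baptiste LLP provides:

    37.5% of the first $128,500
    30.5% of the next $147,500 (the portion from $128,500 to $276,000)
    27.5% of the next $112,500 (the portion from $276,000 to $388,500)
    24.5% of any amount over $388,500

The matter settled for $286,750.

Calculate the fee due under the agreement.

$96,131.25

First $128,500 at 37.5% = $48,187.50
Next $147,500 at 30.5% = $44,987.50
Remaining $10,750 at 27.5% = $2,956.25
Fee: $48,187.50 + $44,987.50 + $2,956.25 = $96,131.25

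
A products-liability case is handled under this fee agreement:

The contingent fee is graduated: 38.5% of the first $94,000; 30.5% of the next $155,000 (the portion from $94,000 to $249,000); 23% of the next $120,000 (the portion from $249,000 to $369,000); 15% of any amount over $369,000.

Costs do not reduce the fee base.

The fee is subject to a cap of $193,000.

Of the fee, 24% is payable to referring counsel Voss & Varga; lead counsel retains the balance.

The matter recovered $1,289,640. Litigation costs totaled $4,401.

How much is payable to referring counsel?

$46,320.00

Fee base is the gross recovery, $1,289,640; costs are reimbursed separately.
First $94,000 at 38.5% = $36,190.00
Next $155,000 at 30.5% = $47,275.00
Next $120,000 at 23% = $27,600.00
Remaining $920,640 at 15% = $138,096.00
Fee: $36,190.00 + $47,275.00 + $27,600.00 + $138,096.00 = $249,161.00
$249,161.00 exceeds the $193,000 cap, so the fee is capped at $193,000.00.
Referral share: 24% of $193,000.00 = $46,320.00; lead counsel retains $193,000.00 − $46,320.00 = $146,680.00.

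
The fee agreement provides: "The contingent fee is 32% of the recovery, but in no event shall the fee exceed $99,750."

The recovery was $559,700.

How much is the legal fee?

32% of $559,700 = $179,104.00
That exceeds the $99,750 cap, so the fee is capped at $99,750.

$99,750.00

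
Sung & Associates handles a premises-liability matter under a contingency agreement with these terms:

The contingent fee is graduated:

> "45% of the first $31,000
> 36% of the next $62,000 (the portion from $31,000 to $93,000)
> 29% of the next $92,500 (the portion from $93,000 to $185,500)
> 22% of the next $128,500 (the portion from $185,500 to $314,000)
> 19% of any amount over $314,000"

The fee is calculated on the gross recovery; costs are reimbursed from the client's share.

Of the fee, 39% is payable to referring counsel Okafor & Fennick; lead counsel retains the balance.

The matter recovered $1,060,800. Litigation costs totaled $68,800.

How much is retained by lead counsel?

$142,286.77

Fee base is the gross recovery, $1,060,800; costs are reimbursed separately.
First $31,000 at 45% = $13,950.00
Next $62,000 at 36% = $22,320.00
Next $92,500 at 29% = $26,825.00
Next $128,500 at 22% = $28,270.00
Remaining $746,800 at 19% = $141,892.00
Fee: $13,950.00 + $22,320.00 + $26,825.00 + $28,270.00 + $141,892.00 = $233,257.00
Referral share: 39% of $233,257.00 = $90,970.23; lead counsel retains $233,257.00 − $90,970.23 = $142,286.77.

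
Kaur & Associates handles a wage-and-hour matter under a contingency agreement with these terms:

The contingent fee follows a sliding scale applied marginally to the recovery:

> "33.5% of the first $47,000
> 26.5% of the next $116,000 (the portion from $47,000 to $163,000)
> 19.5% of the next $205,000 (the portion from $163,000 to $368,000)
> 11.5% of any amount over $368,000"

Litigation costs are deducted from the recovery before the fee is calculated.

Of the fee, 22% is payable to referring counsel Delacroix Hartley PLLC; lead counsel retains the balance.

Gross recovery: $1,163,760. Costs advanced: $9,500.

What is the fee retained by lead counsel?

Fee base (net of costs): $1,163,760 − $9,500 = $1,154,260
First $47,000 at 33.5% = $15,745.00
Next $116,000 at 26.5% = $30,740.00
Next $205,000 at 19.5% = $39,975.00
Remaining $786,260 at 11.5% = $90,419.90
Fee: $15,745.00 + $30,740.00 + $39,975.00 + $90,419.90 = $176,879.90
Referral share: 22% of $176,879.90 = $38,913.58; lead counsel retains $176,879.90 − $38,913.58 = $137,966.32.

$137,966.32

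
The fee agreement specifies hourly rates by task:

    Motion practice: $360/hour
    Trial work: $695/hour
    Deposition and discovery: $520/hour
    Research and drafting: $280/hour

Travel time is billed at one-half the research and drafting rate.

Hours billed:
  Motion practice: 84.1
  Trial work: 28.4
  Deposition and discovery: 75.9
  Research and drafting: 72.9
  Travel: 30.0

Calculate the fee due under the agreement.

$114,094.00

Motion practice: 84.1 × $360 = $30,276.00
Trial work: 28.4 × $695 = $19,738.00
Deposition and discovery: 75.9 × $520 = $39,468.00
Research and drafting: 72.9 × $280 = $20,412.00
Subtotal: $30,276.00 + $19,738.00 + $39,468.00 + $20,412.00 = $109,894.00
Travel: 30.0 × ($280 ÷ 2) = 30.0 × $140.00 = $4,200.00
Total: $109,894.00 + $4,200.00 = $114,094.00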